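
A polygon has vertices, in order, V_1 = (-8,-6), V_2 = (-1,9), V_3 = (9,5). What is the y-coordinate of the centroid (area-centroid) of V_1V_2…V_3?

8/3

Apply the shoelace (surveyor's) formula. First the cross-terms c_i = x_i·y_{i+1} − x_{i+1}·y_i:
  -78, -86, -14  ⇒  2A = -178, A = -89.
Then Σ (y_i + y_{i+1})·c_i = -1424, so ȳ = -1424 / (6·(-89)) = 8/3.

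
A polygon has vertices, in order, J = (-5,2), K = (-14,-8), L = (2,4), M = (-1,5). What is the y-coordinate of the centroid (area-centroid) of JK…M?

Apply the shoelace formula. First the cross-terms c_i = x_i·y_{i+1} − x_{i+1}·y_i:
  68, -40, 14, 23  ⇒  2A = 65, A = 32.5.
Then Σ (y_i + y_{i+1})·c_i = 39, so ȳ = 39 / (6·32.5) = 0.2.

0.2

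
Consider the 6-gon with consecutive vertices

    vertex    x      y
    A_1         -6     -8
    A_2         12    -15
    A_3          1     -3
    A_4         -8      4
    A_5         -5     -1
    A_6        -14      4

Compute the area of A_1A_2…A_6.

Apply Gauss's area formula: 2A = Σ (x_i·y_{i+1} − x_{i+1}·y_i), indices taken mod 6.
A_1→A_2: (-6)(-15) − (12)(-8) = 186
A_2→A_3: (12)(-3) − (1)(-15) = -21
A_3→A_4: (1)(4) − (-8)(-3) = -20
A_4→A_5: (-8)(-1) − (-5)(4) = 28
A_5→A_6: (-5)(4) − (-14)(-1) = -34
A_6→A_1: (-14)(-8) − (-6)(4) = 136
Σ = 275
Area = |Σ|/2 = 137.5.

137.5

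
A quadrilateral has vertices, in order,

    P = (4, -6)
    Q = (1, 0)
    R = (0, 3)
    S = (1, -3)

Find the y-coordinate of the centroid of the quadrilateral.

Apply the shoelace formula. First the cross-terms c_i = x_i·y_{i+1} − x_{i+1}·y_i:
  6, 3, -3, 6  ⇒  2A = 12, A = 6.
Then Σ (y_i + y_{i+1})·c_i = -81, so ȳ = -81 / (6·6) = -2.25.

-2.25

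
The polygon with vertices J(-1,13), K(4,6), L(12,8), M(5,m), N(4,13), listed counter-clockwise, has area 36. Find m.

10

Write out the shoelace sum; only the two edges meeting at M involve m:
2·Area = [(12·m − 5·8) + (5·13 − 4·m)] + -33
       = 8·m + -8 = 72
⇒ m = 10.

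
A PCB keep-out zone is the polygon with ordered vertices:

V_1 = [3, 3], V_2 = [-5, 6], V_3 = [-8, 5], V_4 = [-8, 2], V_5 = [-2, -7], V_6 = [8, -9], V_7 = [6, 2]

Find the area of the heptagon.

Apply Gauss's area formula: 2A = Σ (x_i·y_{i+1} − x_{i+1}·y_i), indices taken mod 7.
Σ = (33) + (23) + (24) + (60) + (74) + (70) + (12) = 296
Area = |Σ|/2 = 148.

148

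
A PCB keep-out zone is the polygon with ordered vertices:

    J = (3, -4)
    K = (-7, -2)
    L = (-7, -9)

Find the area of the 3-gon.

Σ = (-34) + (49) + (55) = 70
Area = |Σ|/2 = 35.

35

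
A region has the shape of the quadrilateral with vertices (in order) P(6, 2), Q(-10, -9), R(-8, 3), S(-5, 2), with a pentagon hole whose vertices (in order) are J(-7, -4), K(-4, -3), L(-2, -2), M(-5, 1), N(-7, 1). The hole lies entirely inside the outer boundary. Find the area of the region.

Outer boundary:
Cross-terms: -34, -102, -1, -22  ⇒  Σ = -159
Area = |Σ|/2 = 79.5.
Hole:
Apply the shoelace (surveyor's) formula: 2A = Σ (x_i·y_{i+1} − x_{i+1}·y_i), indices taken mod 5.
J→K: (-7)(-3) − (-4)(-4) = 5
K→L: (-4)(-2) − (-2)(-3) = 2
L→M: (-2)(1) − (-5)(-2) = -12
M→N: (-5)(1) − (-7)(1) = 2
N→J: (-7)(-4) − (-7)(1) = 35
Σ = 32
Area = |Σ|/2 = 16.
Net area = 79.5 − 16 = 63.5.

63.5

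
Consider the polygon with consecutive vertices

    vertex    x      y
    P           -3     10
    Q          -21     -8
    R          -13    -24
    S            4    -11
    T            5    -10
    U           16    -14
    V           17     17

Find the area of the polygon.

Apply the shoelace formula: 2A = Σ (x_i·y_{i+1} − x_{i+1}·y_i), indices taken mod 7.
P→Q: (-3)(-8) − (-21)(10) = 234
Q→R: (-21)(-24) − (-13)(-8) = 400
R→S: (-13)(-11) − (4)(-24) = 239
S→T: (4)(-10) − (5)(-11) = 15
T→U: (5)(-14) − (16)(-10) = 90
U→V: (16)(17) − (17)(-14) = 510
V→P: (17)(10) − (-3)(17) = 221
Σ = 1709
Area = |Σ|/2 = 854.5.

854.5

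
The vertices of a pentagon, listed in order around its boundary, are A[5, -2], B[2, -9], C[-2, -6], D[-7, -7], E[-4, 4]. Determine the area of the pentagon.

Σ = (-41) + (-30) + (-28) + (-56) + (-12) = -167
Area = |Σ|/2 = 83.5.

83.5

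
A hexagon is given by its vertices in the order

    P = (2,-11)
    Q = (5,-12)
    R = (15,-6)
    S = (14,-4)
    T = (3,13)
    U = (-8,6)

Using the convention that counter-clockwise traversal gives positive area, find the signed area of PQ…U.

P→Q: (2)(-12) − (5)(-11) = 31
Q→R: (5)(-6) − (15)(-12) = 150
R→S: (15)(-4) − (14)(-6) = 24
S→T: (14)(13) − (3)(-4) = 194
T→U: (3)(6) − (-8)(13) = 122
U→P: (-8)(-11) − (2)(6) = 76
Σ = 597
Signed area = Σ/2 = 298.5 (positive ⇒ counter-clockwise traversal).

298.5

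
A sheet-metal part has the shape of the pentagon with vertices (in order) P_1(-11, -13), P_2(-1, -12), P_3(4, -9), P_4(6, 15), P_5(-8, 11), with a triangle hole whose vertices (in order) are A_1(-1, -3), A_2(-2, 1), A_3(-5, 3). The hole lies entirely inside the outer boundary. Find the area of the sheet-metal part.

345.5

Outer boundary:
Σ = (119) + (57) + (114) + (186) + (225) = 701
Area = |Σ|/2 = 350.5.
Hole:
Cross-terms: -7, -1, 18  ⇒  Σ = 10
Area = |Σ|/2 = 5.
Net area = 350.5 − 5 = 345.5.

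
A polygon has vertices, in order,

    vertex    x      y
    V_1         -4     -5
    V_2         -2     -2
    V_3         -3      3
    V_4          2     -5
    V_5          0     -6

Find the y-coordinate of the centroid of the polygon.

Apply the surveyor's formula. First the cross-terms c_i = x_i·y_{i+1} − x_{i+1}·y_i:
  -2, -12, 9, -12, -24  ⇒  2A = -41, A = -20.5.
Then Σ (y_i + y_{i+1})·c_i = 380, so ȳ = 380 / (6·(-20.5)) = -380/123.

-380/123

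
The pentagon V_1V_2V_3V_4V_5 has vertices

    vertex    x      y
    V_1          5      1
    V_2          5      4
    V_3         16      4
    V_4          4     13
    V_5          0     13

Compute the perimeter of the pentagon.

46

|V_1V_2| = √((0)² + (3)²) = √9 = 3
|V_2V_3| = √((11)² + (0)²) = √121 = 11
|V_3V_4| = √((-12)² + (9)²) = √225 = 15
|V_4V_5| = √((-4)² + (0)²) = √16 = 4
|V_5V_1| = √((5)² + (-12)²) = √169 = 13
Perimeter = 3 + 11 + 15 + 4 + 13 = 46.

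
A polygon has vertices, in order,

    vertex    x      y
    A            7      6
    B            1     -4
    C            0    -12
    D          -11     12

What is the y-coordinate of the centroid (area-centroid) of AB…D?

Apply the shoelace (surveyor's) formula. First the cross-terms c_i = x_i·y_{i+1} − x_{i+1}·y_i:
  -34, -12, -132, -150  ⇒  2A = -328, A = -164.
Then Σ (y_i + y_{i+1})·c_i = -2576, so ȳ = -2576 / (6·(-164)) = 322/123.

322/123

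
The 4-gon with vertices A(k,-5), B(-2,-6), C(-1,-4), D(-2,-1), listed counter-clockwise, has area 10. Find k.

-5

The doubled signed area Σ (x_i y_{i+1} − x_{i+1} y_i) is linear in k.
With k=0 it equals -5; the coefficient of k is -5 (from the two edges through A).
So -5·k + -5 = 2·10 = 20 ⇒ k = -5.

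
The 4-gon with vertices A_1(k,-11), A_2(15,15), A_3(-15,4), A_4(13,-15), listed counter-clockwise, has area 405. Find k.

The doubled signed area Σ (x_i y_{i+1} − x_{i+1} y_i) is linear in k.
With k=0 it equals 480; the coefficient of k is 30 (from the two edges through A_1).
So 30·k + 480 = 2·405 = 810 ⇒ k = 11.

11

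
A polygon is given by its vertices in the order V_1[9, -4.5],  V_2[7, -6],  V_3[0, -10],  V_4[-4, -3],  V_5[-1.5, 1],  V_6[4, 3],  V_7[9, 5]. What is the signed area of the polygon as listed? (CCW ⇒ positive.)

V_1→V_2: (9)(-6) − (7)(-4.5) = -22.5
V_2→V_3: (7)(-10) − (0)(-6) = -70
V_3→V_4: (0)(-3) − (-4)(-10) = -40
V_4→V_5: (-4)(1) − (-1.5)(-3) = -8.5
V_5→V_6: (-1.5)(3) − (4)(1) = -8.5
V_6→V_7: (4)(5) − (9)(3) = -7
V_7→V_1: (9)(-4.5) − (9)(5) = -85.5
Σ = -242
Signed area = Σ/2 = -121 (negative ⇒ clockwise traversal).

-121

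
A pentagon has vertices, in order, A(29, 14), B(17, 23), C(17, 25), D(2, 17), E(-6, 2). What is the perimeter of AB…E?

88

|AB| = √((-12)² + (9)²) = √225 = 15
|BC| = √((0)² + (2)²) = √4 = 2
|CD| = √((-15)² + (-8)²) = √289 = 17
|DE| = √((-8)² + (-15)²) = √289 = 17
|EA| = √((35)² + (12)²) = √1369 = 37
Perimeter = 15 + 2 + 17 + 17 + 37 = 88.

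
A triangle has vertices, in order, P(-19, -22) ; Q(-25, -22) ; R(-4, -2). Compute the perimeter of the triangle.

60

|PQ| = √((-6)² + (0)²) = √36 = 6
|QR| = √((21)² + (20)²) = √841 = 29
|RP| = √((-15)² + (-20)²) = √625 = 25
Perimeter = 6 + 29 + 25 = 60.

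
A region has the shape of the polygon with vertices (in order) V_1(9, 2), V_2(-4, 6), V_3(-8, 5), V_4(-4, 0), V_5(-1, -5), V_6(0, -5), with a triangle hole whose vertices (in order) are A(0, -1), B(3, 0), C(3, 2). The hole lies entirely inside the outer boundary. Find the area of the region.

87

Outer boundary:
V_1→V_2: (9)(6) − (-4)(2) = 62
V_2→V_3: (-4)(5) − (-8)(6) = 28
V_3→V_4: (-8)(0) − (-4)(5) = 20
V_4→V_5: (-4)(-5) − (-1)(0) = 20
V_5→V_6: (-1)(-5) − (0)(-5) = 5
V_6→V_1: (0)(2) − (9)(-5) = 45
Σ = 180
Area = |Σ|/2 = 90.
Hole:
Σ = (3) + (6) + (-3) = 6
Area = |Σ|/2 = 3.
Net area = 90 − 3 = 87.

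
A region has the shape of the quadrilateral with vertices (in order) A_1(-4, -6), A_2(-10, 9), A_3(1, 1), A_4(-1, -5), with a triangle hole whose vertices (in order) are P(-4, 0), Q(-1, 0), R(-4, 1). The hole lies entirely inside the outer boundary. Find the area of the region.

Outer boundary:
Cross-terms: -96, -19, -4, -14  ⇒  Σ = -133
Area = |Σ|/2 = 66.5.
Hole:
Σ = (0) + (-1) + (4) = 3
Area = |Σ|/2 = 1.5.
Net area = 66.5 − 1.5 = 65.

65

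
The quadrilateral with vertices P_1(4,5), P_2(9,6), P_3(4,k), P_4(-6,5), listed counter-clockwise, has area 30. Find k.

9

Write out the shoelace sum; only the two edges meeting at P_3 involve k:
2·Area = [(9·k − 4·6) + (4·5 − (-6)·k)] + -71
       = 15·k + -75 = 60
⇒ k = 9.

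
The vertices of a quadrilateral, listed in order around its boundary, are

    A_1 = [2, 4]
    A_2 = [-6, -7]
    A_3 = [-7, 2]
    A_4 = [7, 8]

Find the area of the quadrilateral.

Apply the shoelace formula: 2A = Σ (x_i·y_{i+1} − x_{i+1}·y_i), indices taken mod 4.
A_1→A_2: (2)(-7) − (-6)(4) = 10
A_2→A_3: (-6)(2) − (-7)(-7) = -61
A_3→A_4: (-7)(8) − (7)(2) = -70
A_4→A_1: (7)(4) − (2)(8) = 12
Σ = -109
Area = |Σ|/2 = 54.5.

54.5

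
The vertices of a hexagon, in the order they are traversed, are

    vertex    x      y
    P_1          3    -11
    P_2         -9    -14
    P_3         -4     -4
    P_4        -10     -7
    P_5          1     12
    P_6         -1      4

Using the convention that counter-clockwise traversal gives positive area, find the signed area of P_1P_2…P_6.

Σ = (-141) + (-20) + (-12) + (-113) + (16) + (-1) = -271
Signed area = Σ/2 = -135.5 (negative ⇒ clockwise traversal).

-135.5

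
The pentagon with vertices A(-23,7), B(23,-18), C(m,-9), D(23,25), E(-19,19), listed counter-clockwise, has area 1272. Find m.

25

The doubled signed area Σ (x_i y_{i+1} − x_{i+1} y_i) is linear in m.
With m=0 it equals 1469; the coefficient of m is 43 (from the two edges through C).
So 43·m + 1469 = 2·1272 = 2544 ⇒ m = 25.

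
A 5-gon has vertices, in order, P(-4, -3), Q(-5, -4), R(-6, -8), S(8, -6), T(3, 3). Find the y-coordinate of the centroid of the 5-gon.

Apply the shoelace formula. First the cross-terms c_i = x_i·y_{i+1} − x_{i+1}·y_i:
  1, 16, 100, 42, 3  ⇒  2A = 162, A = 81.
Then Σ (y_i + y_{i+1})·c_i = -1725, so ȳ = -1725 / (6·81) = -575/162.

-575/162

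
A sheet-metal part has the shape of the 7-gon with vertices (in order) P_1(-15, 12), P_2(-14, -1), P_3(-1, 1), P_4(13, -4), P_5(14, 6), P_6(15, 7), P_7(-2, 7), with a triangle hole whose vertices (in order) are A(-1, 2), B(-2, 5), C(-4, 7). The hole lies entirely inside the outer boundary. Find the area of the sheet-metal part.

248.5

Outer boundary:
Apply the shoelace formula: 2A = Σ (x_i·y_{i+1} − x_{i+1}·y_i), indices taken mod 7.
Σ = (183) + (-15) + (-9) + (134) + (8) + (119) + (81) = 501
Area = |Σ|/2 = 250.5.
Hole:
A→B: (-1)(5) − (-2)(2) = -1
B→C: (-2)(7) − (-4)(5) = 6
C→A: (-4)(2) − (-1)(7) = -1
Σ = 4
Area = |Σ|/2 = 2.
Net area = 250.5 − 2 = 248.5.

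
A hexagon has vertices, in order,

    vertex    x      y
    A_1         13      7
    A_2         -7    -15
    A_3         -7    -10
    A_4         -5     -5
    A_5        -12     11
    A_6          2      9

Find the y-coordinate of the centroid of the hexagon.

445/272

Apply the shoelace formula. First the cross-terms c_i = x_i·y_{i+1} − x_{i+1}·y_i:
  -146, -35, -15, -115, -130, -103  ⇒  2A = -544, A = -272.
Then Σ (y_i + y_{i+1})·c_i = -2670, so ȳ = -2670 / (6·(-272)) = 445/272.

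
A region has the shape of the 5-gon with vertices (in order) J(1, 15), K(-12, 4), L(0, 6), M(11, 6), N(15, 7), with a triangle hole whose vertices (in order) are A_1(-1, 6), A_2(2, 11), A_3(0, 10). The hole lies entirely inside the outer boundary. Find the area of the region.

122

Outer boundary:
Σ = (184) + (-72) + (-66) + (-13) + (218) = 251
Area = |Σ|/2 = 125.5.
Hole:
Apply the shoelace formula: 2A = Σ (x_i·y_{i+1} − x_{i+1}·y_i), indices taken mod 3.
Cross-terms: -23, 20, 10  ⇒  Σ = 7
Area = |Σ|/2 = 3.5.
Net area = 125.5 − 3.5 = 122.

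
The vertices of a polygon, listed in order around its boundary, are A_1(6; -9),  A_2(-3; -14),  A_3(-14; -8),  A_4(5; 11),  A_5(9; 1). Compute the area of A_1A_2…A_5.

289

Apply the shoelace formula: 2A = Σ (x_i·y_{i+1} − x_{i+1}·y_i), indices taken mod 5.
Σ = (-111) + (-172) + (-114) + (-94) + (-87) = -578
Area = |Σ|/2 = 289.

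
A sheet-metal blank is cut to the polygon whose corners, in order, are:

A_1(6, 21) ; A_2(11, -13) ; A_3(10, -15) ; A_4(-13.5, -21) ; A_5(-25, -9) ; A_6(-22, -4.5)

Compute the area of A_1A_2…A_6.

840.25

Σ = (-309) + (-35) + (-412.5) + (-403.5) + (-85.5) + (-435) = -1680.5
Area = |Σ|/2 = 840.25.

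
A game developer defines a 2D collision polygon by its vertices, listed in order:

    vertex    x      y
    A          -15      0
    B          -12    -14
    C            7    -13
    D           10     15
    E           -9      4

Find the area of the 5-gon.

467

Apply the surveyor's formula: 2A = Σ (x_i·y_{i+1} − x_{i+1}·y_i), indices taken mod 5.
Σ = (210) + (254) + (235) + (175) + (60) = 934
Area = |Σ|/2 = 467.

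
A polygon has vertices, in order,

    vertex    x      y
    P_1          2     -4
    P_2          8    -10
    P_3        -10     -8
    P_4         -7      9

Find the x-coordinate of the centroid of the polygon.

Apply Gauss's area formula. First the cross-terms c_i = x_i·y_{i+1} − x_{i+1}·y_i:
  12, -164, -146, 10  ⇒  2A = -288, A = -144.
Then Σ (x_i + x_{i+1})·c_i = 2880, so x̄ = 2880 / (6·(-144)) = -10/3.

-10/3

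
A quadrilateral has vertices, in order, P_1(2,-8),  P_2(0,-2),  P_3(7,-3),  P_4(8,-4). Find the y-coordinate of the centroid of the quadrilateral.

-67/15

Apply the shoelace formula. First the cross-terms c_i = x_i·y_{i+1} − x_{i+1}·y_i:
  -4, 14, -4, -56  ⇒  2A = -50, A = -25.
Then Σ (y_i + y_{i+1})·c_i = 670, so ȳ = 670 / (6·(-25)) = -67/15.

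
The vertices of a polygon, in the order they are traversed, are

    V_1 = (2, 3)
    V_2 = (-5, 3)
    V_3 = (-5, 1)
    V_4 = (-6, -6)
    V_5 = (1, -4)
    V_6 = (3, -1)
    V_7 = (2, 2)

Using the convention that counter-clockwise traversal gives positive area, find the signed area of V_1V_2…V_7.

59

Σ = (21) + (10) + (36) + (30) + (11) + (8) + (2) = 118
Signed area = Σ/2 = 59 (positive ⇒ counter-clockwise traversal).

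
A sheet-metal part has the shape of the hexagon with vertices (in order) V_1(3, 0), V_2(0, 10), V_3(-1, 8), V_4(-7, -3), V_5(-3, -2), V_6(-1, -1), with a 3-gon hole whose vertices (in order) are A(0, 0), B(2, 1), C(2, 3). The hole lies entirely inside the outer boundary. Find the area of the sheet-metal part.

52

Outer boundary:
Apply Gauss's area formula: 2A = Σ (x_i·y_{i+1} − x_{i+1}·y_i), indices taken mod 6.
Cross-terms: 30, 10, 59, 5, 1, 3  ⇒  Σ = 108
Area = |Σ|/2 = 54.
Hole:
Σ = (0) + (4) + (0) = 4
Area = |Σ|/2 = 2.
Net area = 54 − 2 = 52.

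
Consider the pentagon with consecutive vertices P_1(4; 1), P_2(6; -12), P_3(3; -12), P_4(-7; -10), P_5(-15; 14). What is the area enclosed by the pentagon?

Σ = (-54) + (-36) + (-114) + (-248) + (-71) = -523
Area = |Σ|/2 = 261.5.

261.5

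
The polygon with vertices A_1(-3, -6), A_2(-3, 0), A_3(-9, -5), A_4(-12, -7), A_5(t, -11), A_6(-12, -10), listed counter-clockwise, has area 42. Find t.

The doubled signed area Σ (x_i y_{i+1} − x_{i+1} y_i) is linear in t.
With t=0 it equals 42; the coefficient of t is -3 (from the two edges through A_5).
So -3·t + 42 = 2·42 = 84 ⇒ t = -14.

-14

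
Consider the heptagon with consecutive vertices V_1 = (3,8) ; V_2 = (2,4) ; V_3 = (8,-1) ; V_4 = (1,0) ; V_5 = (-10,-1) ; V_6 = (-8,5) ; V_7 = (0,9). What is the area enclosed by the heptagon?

97.5

Apply Gauss's area formula: 2A = Σ (x_i·y_{i+1} − x_{i+1}·y_i), indices taken mod 7.
Σ = (-4) + (-34) + (1) + (-1) + (-58) + (-72) + (-27) = -195
Area = |Σ|/2 = 97.5.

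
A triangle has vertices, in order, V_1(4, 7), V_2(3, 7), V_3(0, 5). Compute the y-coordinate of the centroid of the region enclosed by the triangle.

19/3

Apply the shoelace (surveyor's) formula. First the cross-terms c_i = x_i·y_{i+1} − x_{i+1}·y_i:
  7, 15, -20  ⇒  2A = 2, A = 1.
Then Σ (y_i + y_{i+1})·c_i = 38, so ȳ = 38 / (6·1) = 19/3.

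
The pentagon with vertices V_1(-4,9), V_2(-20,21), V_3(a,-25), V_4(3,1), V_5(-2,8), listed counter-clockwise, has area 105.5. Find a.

The doubled signed area Σ (x_i y_{i+1} − x_{i+1} y_i) is linear in a.
With a=0 it equals 711; the coefficient of a is -20 (from the two edges through V_3).
So -20·a + 711 = 2·105.5 = 211 ⇒ a = 25.

25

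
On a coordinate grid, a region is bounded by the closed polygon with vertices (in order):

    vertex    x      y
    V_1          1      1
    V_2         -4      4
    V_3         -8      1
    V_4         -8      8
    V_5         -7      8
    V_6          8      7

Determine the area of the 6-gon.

Cross-terms: 8, 28, -56, -8, -113, 1  ⇒  Σ = -140
Area = |Σ|/2 = 70.

70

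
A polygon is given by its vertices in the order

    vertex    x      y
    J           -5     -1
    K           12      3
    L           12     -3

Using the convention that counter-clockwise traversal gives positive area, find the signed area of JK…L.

Σ = (-3) + (-72) + (-27) = -102
Signed area = Σ/2 = -51 (negative ⇒ clockwise traversal).

-51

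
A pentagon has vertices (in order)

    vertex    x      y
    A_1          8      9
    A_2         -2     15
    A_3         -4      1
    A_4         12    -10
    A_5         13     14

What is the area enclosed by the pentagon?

Apply Gauss's area formula: 2A = Σ (x_i·y_{i+1} − x_{i+1}·y_i), indices taken mod 5.
A_1→A_2: (8)(15) − (-2)(9) = 138
A_2→A_3: (-2)(1) − (-4)(15) = 58
A_3→A_4: (-4)(-10) − (12)(1) = 28
A_4→A_5: (12)(14) − (13)(-10) = 298
A_5→A_1: (13)(9) − (8)(14) = 5
Σ = 527
Area = |Σ|/2 = 263.5.

263.5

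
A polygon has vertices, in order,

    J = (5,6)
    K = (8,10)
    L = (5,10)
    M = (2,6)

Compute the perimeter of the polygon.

|JK| = √((3)² + (4)²) = √25 = 5
|KL| = √((-3)² + (0)²) = √9 = 3
|LM| = √((-3)² + (-4)²) = √25 = 5
|MJ| = √((3)² + (0)²) = √9 = 3
Perimeter = 5 + 3 + 5 + 3 = 16.

16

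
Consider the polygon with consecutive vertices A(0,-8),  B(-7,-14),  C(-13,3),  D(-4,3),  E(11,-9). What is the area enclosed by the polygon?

Apply the shoelace (surveyor's) formula: 2A = Σ (x_i·y_{i+1} − x_{i+1}·y_i), indices taken mod 5.
Cross-terms: -56, -203, -27, 3, -88  ⇒  Σ = -371
Area = |Σ|/2 = 185.5.

185.5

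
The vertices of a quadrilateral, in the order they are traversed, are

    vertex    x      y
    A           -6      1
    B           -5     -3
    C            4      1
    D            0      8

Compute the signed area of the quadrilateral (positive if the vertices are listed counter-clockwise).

55

Cross-terms: 23, 7, 32, 48  ⇒  Σ = 110
Signed area = Σ/2 = 55 (positive ⇒ counter-clockwise traversal).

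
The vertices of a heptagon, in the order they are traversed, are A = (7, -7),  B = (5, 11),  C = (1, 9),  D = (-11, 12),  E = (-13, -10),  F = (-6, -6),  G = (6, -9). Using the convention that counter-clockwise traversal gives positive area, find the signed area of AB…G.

A→B: (7)(11) − (5)(-7) = 112
B→C: (5)(9) − (1)(11) = 34
C→D: (1)(12) − (-11)(9) = 111
D→E: (-11)(-10) − (-13)(12) = 266
E→F: (-13)(-6) − (-6)(-10) = 18
F→G: (-6)(-9) − (6)(-6) = 90
G→A: (6)(-7) − (7)(-9) = 21
Σ = 652
Signed area = Σ/2 = 326 (positive ⇒ counter-clockwise traversal).

326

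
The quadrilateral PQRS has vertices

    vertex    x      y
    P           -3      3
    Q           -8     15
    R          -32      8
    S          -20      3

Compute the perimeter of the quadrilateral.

68

|PQ| = √((-5)² + (12)²) = √169 = 13
|QR| = √((-24)² + (-7)²) = √625 = 25
|RS| = √((12)² + (-5)²) = √169 = 13
|SP| = √((17)² + (0)²) = √289 = 17
Perimeter = 13 + 25 + 13 + 17 = 68.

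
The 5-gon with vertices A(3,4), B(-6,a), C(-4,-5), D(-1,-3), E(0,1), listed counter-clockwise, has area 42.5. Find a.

Write out the shoelace sum; only the two edges meeting at B involve a:
2·Area = [(3·a − (-6)·4) + ((-6)·(-5) − (-4)·a)] + 3
       = 7·a + 57 = 85
⇒ a = 4.

4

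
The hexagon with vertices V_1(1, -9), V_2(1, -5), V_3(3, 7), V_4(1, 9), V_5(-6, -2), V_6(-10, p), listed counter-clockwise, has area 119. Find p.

-10

Write out the shoelace sum; only the two edges meeting at V_6 involve p:
2·Area = [((-6)·p − (-10)·(-2)) + ((-10)·(-9) − 1·p)] + 98
       = -7·p + 168 = 238
⇒ p = -10.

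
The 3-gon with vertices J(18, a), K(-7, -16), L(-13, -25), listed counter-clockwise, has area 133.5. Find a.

Write out the shoelace sum; only the two edges meeting at J involve a:
2·Area = [((-13)·a − 18·(-25)) + (18·(-16) − (-7)·a)] + -33
       = -6·a + 129 = 267
⇒ a = -23.

-23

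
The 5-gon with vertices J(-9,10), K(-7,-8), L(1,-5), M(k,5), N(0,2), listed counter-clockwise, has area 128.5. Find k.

7

The doubled signed area Σ (x_i y_{i+1} − x_{i+1} y_i) is linear in k.
With k=0 it equals 208; the coefficient of k is 7 (from the two edges through M).
So 7·k + 208 = 2·128.5 = 257 ⇒ k = 7.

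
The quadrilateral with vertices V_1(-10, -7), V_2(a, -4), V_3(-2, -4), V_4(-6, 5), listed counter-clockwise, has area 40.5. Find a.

The doubled signed area Σ (x_i y_{i+1} − x_{i+1} y_i) is linear in a.
With a=0 it equals 90; the coefficient of a is 3 (from the two edges through V_2).
So 3·a + 90 = 2·40.5 = 81 ⇒ a = -3.

-3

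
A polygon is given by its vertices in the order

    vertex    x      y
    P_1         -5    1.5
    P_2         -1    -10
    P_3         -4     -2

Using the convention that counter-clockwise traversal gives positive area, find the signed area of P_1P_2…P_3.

-1.25

Apply the shoelace formula: 2A = Σ (x_i·y_{i+1} − x_{i+1}·y_i), indices taken mod 3.
P_1→P_2: (-5)(-10) − (-1)(1.5) = 51.5
P_2→P_3: (-1)(-2) − (-4)(-10) = -38
P_3→P_1: (-4)(1.5) − (-5)(-2) = -16
Σ = -2.5
Signed area = Σ/2 = -1.25 (negative ⇒ clockwise traversal).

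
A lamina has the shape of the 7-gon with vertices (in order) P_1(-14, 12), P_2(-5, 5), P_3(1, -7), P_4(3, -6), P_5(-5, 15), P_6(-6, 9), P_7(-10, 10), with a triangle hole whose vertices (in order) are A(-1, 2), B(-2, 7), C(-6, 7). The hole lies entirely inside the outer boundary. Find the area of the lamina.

Outer boundary:
P_1→P_2: (-14)(5) − (-5)(12) = -10
P_2→P_3: (-5)(-7) − (1)(5) = 30
P_3→P_4: (1)(-6) − (3)(-7) = 15
P_4→P_5: (3)(15) − (-5)(-6) = 15
P_5→P_6: (-5)(9) − (-6)(15) = 45
P_6→P_7: (-6)(10) − (-10)(9) = 30
P_7→P_1: (-10)(12) − (-14)(10) = 20
Σ = 145
Area = |Σ|/2 = 72.5.
Hole:
Apply the surveyor's formula: 2A = Σ (x_i·y_{i+1} − x_{i+1}·y_i), indices taken mod 3.
Σ = (-3) + (28) + (-5) = 20
Area = |Σ|/2 = 10.
Net area = 72.5 − 10 = 62.5.

62.5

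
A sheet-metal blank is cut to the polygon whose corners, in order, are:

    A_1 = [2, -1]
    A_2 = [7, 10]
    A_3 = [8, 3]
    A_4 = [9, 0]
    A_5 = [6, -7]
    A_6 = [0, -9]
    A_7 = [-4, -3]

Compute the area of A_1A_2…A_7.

101

Σ = (27) + (-59) + (-27) + (-63) + (-54) + (-36) + (10) = -202
Area = |Σ|/2 = 101.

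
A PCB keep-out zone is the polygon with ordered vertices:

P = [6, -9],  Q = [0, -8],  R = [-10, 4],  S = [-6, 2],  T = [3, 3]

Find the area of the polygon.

96.5

Σ = (-48) + (-80) + (4) + (-24) + (-45) = -193
Area = |Σ|/2 = 96.5.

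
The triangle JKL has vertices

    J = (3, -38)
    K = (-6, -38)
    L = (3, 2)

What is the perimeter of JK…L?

|JK| = √((-9)² + (0)²) = √81 = 9
|KL| = √((9)² + (40)²) = √1681 = 41
|LJ| = √((0)² + (-40)²) = √1600 = 40
Perimeter = 9 + 41 + 40 = 90.

90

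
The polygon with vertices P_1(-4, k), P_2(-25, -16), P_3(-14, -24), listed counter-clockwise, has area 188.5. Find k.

3

Write out the shoelace sum; only the two edges meeting at P_1 involve k:
2·Area = [((-14)·k − (-4)·(-24)) + ((-4)·(-16) − (-25)·k)] + 376
       = 11·k + 344 = 377
⇒ k = 3.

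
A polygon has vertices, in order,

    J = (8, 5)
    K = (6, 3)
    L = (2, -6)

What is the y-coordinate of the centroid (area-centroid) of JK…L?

2/3

Apply the shoelace formula. First the cross-terms c_i = x_i·y_{i+1} − x_{i+1}·y_i:
  -6, -42, 58  ⇒  2A = 10, A = 5.
Then Σ (y_i + y_{i+1})·c_i = 20, so ȳ = 20 / (6·5) = 2/3.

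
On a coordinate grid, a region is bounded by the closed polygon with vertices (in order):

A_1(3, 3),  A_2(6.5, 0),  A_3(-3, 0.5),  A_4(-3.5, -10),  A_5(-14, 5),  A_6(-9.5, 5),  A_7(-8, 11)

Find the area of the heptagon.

Apply the surveyor's formula: 2A = Σ (x_i·y_{i+1} − x_{i+1}·y_i), indices taken mod 7.
Cross-terms: -19.5, 3.25, 31.75, -157.5, -22.5, -64.5, -57  ⇒  Σ = -286
Area = |Σ|/2 = 143.

143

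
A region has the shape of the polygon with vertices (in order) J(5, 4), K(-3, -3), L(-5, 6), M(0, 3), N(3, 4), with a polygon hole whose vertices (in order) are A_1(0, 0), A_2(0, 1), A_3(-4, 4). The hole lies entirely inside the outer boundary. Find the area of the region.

32

Outer boundary:
J→K: (5)(-3) − (-3)(4) = -3
K→L: (-3)(6) − (-5)(-3) = -33
L→M: (-5)(3) − (0)(6) = -15
M→N: (0)(4) − (3)(3) = -9
N→J: (3)(4) − (5)(4) = -8
Σ = -68
Area = |Σ|/2 = 34.
Hole:
Cross-terms: 0, 4, 0  ⇒  Σ = 4
Area = |Σ|/2 = 2.
Net area = 34 − 2 = 32.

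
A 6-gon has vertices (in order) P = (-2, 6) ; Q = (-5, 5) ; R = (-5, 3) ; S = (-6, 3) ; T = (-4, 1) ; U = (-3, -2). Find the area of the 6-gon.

14

Apply the surveyor's formula: 2A = Σ (x_i·y_{i+1} − x_{i+1}·y_i), indices taken mod 6.
Cross-terms: 20, 10, 3, 6, 11, -22  ⇒  Σ = 28
Area = |Σ|/2 = 14.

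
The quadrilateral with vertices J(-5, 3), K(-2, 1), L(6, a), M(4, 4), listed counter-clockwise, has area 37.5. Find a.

Write out the shoelace sum; only the two edges meeting at L involve a:
2·Area = [((-2)·a − 6·1) + (6·4 − 4·a)] + 33
       = -6·a + 51 = 75
⇒ a = -4.

-4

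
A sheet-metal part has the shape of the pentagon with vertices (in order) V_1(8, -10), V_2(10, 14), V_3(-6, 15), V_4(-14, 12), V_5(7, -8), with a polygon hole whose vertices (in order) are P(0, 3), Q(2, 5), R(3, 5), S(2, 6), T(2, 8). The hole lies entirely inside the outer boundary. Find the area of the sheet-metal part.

299.5

Outer boundary:
Apply Gauss's area formula: 2A = Σ (x_i·y_{i+1} − x_{i+1}·y_i), indices taken mod 5.
Σ = (212) + (234) + (138) + (28) + (-6) = 606
Area = |Σ|/2 = 303.
Hole:
Apply the shoelace formula: 2A = Σ (x_i·y_{i+1} − x_{i+1}·y_i), indices taken mod 5.
Σ = (-6) + (-5) + (8) + (4) + (6) = 7
Area = |Σ|/2 = 3.5.
Net area = 303 − 3.5 = 299.5.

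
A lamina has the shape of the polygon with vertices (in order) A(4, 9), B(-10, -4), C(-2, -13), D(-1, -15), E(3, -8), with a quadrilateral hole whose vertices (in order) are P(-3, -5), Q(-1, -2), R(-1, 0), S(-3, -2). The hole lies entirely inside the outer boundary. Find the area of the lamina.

157.5

Outer boundary:
Apply the surveyor's formula: 2A = Σ (x_i·y_{i+1} − x_{i+1}·y_i), indices taken mod 5.
Σ = (74) + (122) + (17) + (53) + (59) = 325
Area = |Σ|/2 = 162.5.
Hole:
Apply the surveyor's formula: 2A = Σ (x_i·y_{i+1} − x_{i+1}·y_i), indices taken mod 4.
Σ = (1) + (-2) + (2) + (9) = 10
Area = |Σ|/2 = 5.
Net area = 162.5 − 5 = 157.5.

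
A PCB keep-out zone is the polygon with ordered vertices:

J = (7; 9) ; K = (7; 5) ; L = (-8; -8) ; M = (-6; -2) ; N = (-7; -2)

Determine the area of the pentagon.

63.5

Apply the shoelace formula: 2A = Σ (x_i·y_{i+1} − x_{i+1}·y_i), indices taken mod 5.
Σ = (-28) + (-16) + (-32) + (-2) + (-49) = -127
Area = |Σ|/2 = 63.5.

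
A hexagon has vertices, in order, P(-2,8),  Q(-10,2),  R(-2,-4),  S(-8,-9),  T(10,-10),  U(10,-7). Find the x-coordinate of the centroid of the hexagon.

Apply the shoelace (surveyor's) formula. First the cross-terms c_i = x_i·y_{i+1} − x_{i+1}·y_i:
  76, 44, -14, 170, 30, 66  ⇒  2A = 372, A = 186.
Then Σ (x_i + x_{i+1})·c_i = 168, so x̄ = 168 / (6·186) = 14/93.

14/93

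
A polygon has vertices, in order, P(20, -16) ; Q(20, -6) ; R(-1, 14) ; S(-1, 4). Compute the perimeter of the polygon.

|PQ| = √((0)² + (10)²) = √100 = 10
|QR| = √((-21)² + (20)²) = √841 = 29
|RS| = √((0)² + (-10)²) = √100 = 10
|SP| = √((21)² + (-20)²) = √841 = 29
Perimeter = 10 + 29 + 10 + 29 = 78.

78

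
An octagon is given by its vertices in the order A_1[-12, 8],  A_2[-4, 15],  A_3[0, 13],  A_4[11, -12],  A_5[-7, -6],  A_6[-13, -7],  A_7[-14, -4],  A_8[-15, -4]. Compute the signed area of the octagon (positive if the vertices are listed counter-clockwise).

Apply the shoelace (surveyor's) formula: 2A = Σ (x_i·y_{i+1} − x_{i+1}·y_i), indices taken mod 8.
Σ = (-148) + (-52) + (-143) + (-150) + (-29) + (-46) + (-4) + (-168) = -740
Signed area = Σ/2 = -370 (negative ⇒ clockwise traversal).

-370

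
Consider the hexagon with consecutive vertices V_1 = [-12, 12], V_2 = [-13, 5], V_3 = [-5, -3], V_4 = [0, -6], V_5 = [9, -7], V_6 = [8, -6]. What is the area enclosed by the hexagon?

135

Σ = (96) + (64) + (30) + (54) + (2) + (24) = 270
Area = |Σ|/2 = 135.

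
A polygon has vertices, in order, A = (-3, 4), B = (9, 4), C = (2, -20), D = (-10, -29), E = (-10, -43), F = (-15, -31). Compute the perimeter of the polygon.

116

|AB| = √((12)² + (0)²) = √144 = 12
|BC| = √((-7)² + (-24)²) = √625 = 25
|CD| = √((-12)² + (-9)²) = √225 = 15
|DE| = √((0)² + (-14)²) = √196 = 14
|EF| = √((-5)² + (12)²) = √169 = 13
|FA| = √((12)² + (35)²) = √1369 = 37
Perimeter = 12 + 25 + 15 + 14 + 13 + 37 = 116.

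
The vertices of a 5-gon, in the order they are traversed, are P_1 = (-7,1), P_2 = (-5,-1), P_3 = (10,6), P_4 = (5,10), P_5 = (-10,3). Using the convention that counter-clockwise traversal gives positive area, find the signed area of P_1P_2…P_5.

94

Apply the shoelace (surveyor's) formula: 2A = Σ (x_i·y_{i+1} − x_{i+1}·y_i), indices taken mod 5.
Σ = (12) + (-20) + (70) + (115) + (11) = 188
Signed area = Σ/2 = 94 (positive ⇒ counter-clockwise traversal).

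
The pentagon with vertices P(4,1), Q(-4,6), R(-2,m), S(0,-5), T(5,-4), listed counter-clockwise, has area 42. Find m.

3

Write out the shoelace sum; only the two edges meeting at R involve m:
2·Area = [((-4)·m − (-2)·6) + ((-2)·(-5) − 0·m)] + 74
       = -4·m + 96 = 84
⇒ m = 3.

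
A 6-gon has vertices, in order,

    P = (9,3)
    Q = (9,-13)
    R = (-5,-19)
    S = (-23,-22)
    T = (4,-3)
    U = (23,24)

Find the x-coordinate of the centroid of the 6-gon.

Apply Gauss's area formula. First the cross-terms c_i = x_i·y_{i+1} − x_{i+1}·y_i:
  -144, -236, -327, 157, 165, -147  ⇒  2A = -532, A = -266.
Then Σ (x_i + x_{i+1})·c_i = 2388, so x̄ = 2388 / (6·(-266)) = -199/133.

-199/133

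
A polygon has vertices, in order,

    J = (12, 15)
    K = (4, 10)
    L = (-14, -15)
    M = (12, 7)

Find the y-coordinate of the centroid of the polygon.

142/53

Apply Gauss's area formula. First the cross-terms c_i = x_i·y_{i+1} − x_{i+1}·y_i:
  60, 80, 82, 96  ⇒  2A = 318, A = 159.
Then Σ (y_i + y_{i+1})·c_i = 2556, so ȳ = 2556 / (6·159) = 142/53.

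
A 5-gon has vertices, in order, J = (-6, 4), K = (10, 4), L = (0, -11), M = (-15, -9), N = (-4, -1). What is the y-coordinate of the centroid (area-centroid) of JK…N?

-617/191

Apply the shoelace (surveyor's) formula. First the cross-terms c_i = x_i·y_{i+1} − x_{i+1}·y_i:
  -64, -110, -165, -21, -22  ⇒  2A = -382, A = -191.
Then Σ (y_i + y_{i+1})·c_i = 3702, so ȳ = 3702 / (6·(-191)) = -617/191.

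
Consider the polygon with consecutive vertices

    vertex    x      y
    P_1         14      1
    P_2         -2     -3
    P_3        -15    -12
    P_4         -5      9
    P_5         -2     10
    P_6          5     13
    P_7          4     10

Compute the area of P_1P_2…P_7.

251

P_1→P_2: (14)(-3) − (-2)(1) = -40
P_2→P_3: (-2)(-12) − (-15)(-3) = -21
P_3→P_4: (-15)(9) − (-5)(-12) = -195
P_4→P_5: (-5)(10) − (-2)(9) = -32
P_5→P_6: (-2)(13) − (5)(10) = -76
P_6→P_7: (5)(10) − (4)(13) = -2
P_7→P_1: (4)(1) − (14)(10) = -136
Σ = -502
Area = |Σ|/2 = 251.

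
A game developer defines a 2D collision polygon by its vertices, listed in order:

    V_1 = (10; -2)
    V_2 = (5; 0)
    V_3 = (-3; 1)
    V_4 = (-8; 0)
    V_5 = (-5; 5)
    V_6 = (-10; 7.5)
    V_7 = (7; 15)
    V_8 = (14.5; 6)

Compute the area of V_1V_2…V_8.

Apply the shoelace (surveyor's) formula: 2A = Σ (x_i·y_{i+1} − x_{i+1}·y_i), indices taken mod 8.
Σ = (10) + (5) + (8) + (-40) + (12.5) + (-202.5) + (-175.5) + (-89) = -471.5
Area = |Σ|/2 = 235.75.

235.75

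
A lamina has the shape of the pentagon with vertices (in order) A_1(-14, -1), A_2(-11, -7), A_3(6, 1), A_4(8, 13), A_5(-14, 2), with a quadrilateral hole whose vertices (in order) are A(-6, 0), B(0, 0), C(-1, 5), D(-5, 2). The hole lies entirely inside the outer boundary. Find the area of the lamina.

Outer boundary:
Apply the shoelace formula: 2A = Σ (x_i·y_{i+1} − x_{i+1}·y_i), indices taken mod 5.
Cross-terms: 87, 31, 70, 198, 42  ⇒  Σ = 428
Area = |Σ|/2 = 214.
Hole:
Apply the shoelace formula: 2A = Σ (x_i·y_{i+1} − x_{i+1}·y_i), indices taken mod 4.
Cross-terms: 0, 0, 23, 12  ⇒  Σ = 35
Area = |Σ|/2 = 17.5.
Net area = 214 − 17.5 = 196.5.

196.5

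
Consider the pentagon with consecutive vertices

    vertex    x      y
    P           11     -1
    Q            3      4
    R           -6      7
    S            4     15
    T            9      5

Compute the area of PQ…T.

Cross-terms: 47, 45, -118, -115, -64  ⇒  Σ = -205
Area = |Σ|/2 = 102.5.

102.5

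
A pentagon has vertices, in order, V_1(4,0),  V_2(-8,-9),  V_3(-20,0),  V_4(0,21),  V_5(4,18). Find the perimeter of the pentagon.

|V_1V_2| = √((-12)² + (-9)²) = √225 = 15
|V_2V_3| = √((-12)² + (9)²) = √225 = 15
|V_3V_4| = √((20)² + (21)²) = √841 = 29
|V_4V_5| = √((4)² + (-3)²) = √25 = 5
|V_5V_1| = √((0)² + (-18)²) = √324 = 18
Perimeter = 15 + 15 + 29 + 5 + 18 = 82.

82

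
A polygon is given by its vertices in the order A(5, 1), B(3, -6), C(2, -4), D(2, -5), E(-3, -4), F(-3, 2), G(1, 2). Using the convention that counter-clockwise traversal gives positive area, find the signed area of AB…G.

-46.5

Apply Gauss's area formula: 2A = Σ (x_i·y_{i+1} − x_{i+1}·y_i), indices taken mod 7.
Σ = (-33) + (0) + (-2) + (-23) + (-18) + (-8) + (-9) = -93
Signed area = Σ/2 = -46.5 (negative ⇒ clockwise traversal).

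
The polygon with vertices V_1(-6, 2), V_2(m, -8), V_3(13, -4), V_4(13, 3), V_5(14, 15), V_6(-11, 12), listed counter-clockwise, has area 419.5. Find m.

The doubled signed area Σ (x_i y_{i+1} − x_{i+1} y_i) is linear in m.
With m=0 it equals 779; the coefficient of m is -6 (from the two edges through V_2).
So -6·m + 779 = 2·419.5 = 839 ⇒ m = -10.

-10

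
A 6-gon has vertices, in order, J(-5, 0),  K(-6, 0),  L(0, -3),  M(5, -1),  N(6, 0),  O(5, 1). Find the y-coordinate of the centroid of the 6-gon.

Apply the shoelace formula. First the cross-terms c_i = x_i·y_{i+1} − x_{i+1}·y_i:
  0, 18, 15, 6, 6, 5  ⇒  2A = 50, A = 25.
Then Σ (y_i + y_{i+1})·c_i = -109, so ȳ = -109 / (6·25) = -109/150.

-109/150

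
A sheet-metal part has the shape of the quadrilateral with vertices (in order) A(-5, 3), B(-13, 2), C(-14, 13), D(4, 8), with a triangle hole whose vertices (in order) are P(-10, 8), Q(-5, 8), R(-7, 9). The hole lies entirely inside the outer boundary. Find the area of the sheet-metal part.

109.5

Outer boundary:
A→B: (-5)(2) − (-13)(3) = 29
B→C: (-13)(13) − (-14)(2) = -141
C→D: (-14)(8) − (4)(13) = -164
D→A: (4)(3) − (-5)(8) = 52
Σ = -224
Area = |Σ|/2 = 112.
Hole:
Apply the shoelace formula: 2A = Σ (x_i·y_{i+1} − x_{i+1}·y_i), indices taken mod 3.
Cross-terms: -40, 11, 34  ⇒  Σ = 5
Area = |Σ|/2 = 2.5.
Net area = 112 − 2.5 = 109.5.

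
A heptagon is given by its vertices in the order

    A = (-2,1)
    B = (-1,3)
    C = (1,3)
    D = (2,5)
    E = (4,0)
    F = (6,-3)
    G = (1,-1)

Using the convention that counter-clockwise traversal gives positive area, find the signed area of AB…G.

-24

Σ = (-5) + (-6) + (-1) + (-20) + (-12) + (-3) + (-1) = -48
Signed area = Σ/2 = -24 (negative ⇒ clockwise traversal).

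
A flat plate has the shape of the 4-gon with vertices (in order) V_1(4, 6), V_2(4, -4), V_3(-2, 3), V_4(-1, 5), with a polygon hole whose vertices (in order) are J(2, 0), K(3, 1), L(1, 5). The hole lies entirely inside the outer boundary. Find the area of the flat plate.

Outer boundary:
Apply Gauss's area formula: 2A = Σ (x_i·y_{i+1} − x_{i+1}·y_i), indices taken mod 4.
V_1→V_2: (4)(-4) − (4)(6) = -40
V_2→V_3: (4)(3) − (-2)(-4) = 4
V_3→V_4: (-2)(5) − (-1)(3) = -7
V_4→V_1: (-1)(6) − (4)(5) = -26
Σ = -69
Area = |Σ|/2 = 34.5.
Hole:
Apply the shoelace (surveyor's) formula: 2A = Σ (x_i·y_{i+1} − x_{i+1}·y_i), indices taken mod 3.
Σ = (2) + (14) + (-10) = 6
Area = |Σ|/2 = 3.
Net area = 34.5 − 3 = 31.5.

31.5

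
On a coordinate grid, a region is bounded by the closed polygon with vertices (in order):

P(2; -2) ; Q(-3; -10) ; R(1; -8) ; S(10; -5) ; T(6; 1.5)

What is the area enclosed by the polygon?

Σ = (-26) + (34) + (75) + (45) + (-15) = 113
Area = |Σ|/2 = 56.5.

56.5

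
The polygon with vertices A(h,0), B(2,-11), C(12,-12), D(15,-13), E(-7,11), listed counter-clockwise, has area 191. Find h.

-8

Write out the shoelace sum; only the two edges meeting at A involve h:
2·Area = [((-7)·0 − h·11) + (h·(-11) − 2·0)] + 206
       = -22·h + 206 = 382
⇒ h = -8.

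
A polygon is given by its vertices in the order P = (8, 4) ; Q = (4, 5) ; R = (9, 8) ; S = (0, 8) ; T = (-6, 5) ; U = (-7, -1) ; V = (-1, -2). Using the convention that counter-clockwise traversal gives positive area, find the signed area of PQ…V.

Apply Gauss's area formula: 2A = Σ (x_i·y_{i+1} − x_{i+1}·y_i), indices taken mod 7.
Σ = (24) + (-13) + (72) + (48) + (41) + (13) + (12) = 197
Signed area = Σ/2 = 98.5 (positive ⇒ counter-clockwise traversal).

98.5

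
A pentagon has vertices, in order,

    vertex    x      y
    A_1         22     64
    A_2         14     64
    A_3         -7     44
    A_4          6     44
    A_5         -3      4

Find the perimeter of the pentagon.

|A_1A_2| = √((-8)² + (0)²) = √64 = 8
|A_2A_3| = √((-21)² + (-20)²) = √841 = 29
|A_3A_4| = √((13)² + (0)²) = √169 = 13
|A_4A_5| = √((-9)² + (-40)²) = √1681 = 41
|A_5A_1| = √((25)² + (60)²) = √4225 = 65
Perimeter = 8 + 29 + 13 + 41 + 65 = 156.

156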